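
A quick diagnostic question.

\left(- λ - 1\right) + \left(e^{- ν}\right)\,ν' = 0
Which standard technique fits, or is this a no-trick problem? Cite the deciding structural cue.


Method: separation of variables — solved for the derivative, the right side splits multiplicatively into a function of each variable alone — divide and integrate each side. One could also solve this as an exact equation; with each coefficient in its own variable, separating is the same work with fewer steps.


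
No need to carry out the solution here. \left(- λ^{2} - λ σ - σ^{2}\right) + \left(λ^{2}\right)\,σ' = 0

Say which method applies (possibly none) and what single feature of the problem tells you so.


Diagnosis: the homogeneous substitution — solved for the derivative, the right side is unchanged under scaling λ and σ together — it depends only on the ratio σ/λ, so substitute a single ratio variable.


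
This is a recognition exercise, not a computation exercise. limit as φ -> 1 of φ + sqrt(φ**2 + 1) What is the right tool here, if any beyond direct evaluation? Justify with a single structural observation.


Verdict: no special technique — the expression is continuous at 1 — substitute and evaluate; no indeterminate form appears.


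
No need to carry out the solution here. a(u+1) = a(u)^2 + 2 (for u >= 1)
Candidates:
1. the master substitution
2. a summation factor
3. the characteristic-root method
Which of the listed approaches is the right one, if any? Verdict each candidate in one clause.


Best approach: no special technique — the recurrence is nonlinear in the sequence values; study it directly, no linear machinery applies.
- the master substitution: with no divided-index recursive call, reindexing by powers of a base buys nothing.
- a summation factor — the recursion is nonlinear — outside the first-order linear family a summation factor addresses.
- the characteristic-root method — nonlinearity rules out exponential-mode superposition from the start.


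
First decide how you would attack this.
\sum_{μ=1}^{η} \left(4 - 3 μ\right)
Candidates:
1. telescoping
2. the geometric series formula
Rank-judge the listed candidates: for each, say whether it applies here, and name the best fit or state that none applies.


Verdict: no special technique — every summand is a constant multiple of a power of μ — apply the standard power-sum identities one degree at a time.
- telescoping: computed from the summand as displayed, the partial sums build up without the pairwise collapse telescoping exploits.
- the geometric series formula — no single multiplier carries one term to the next throughout the sum.


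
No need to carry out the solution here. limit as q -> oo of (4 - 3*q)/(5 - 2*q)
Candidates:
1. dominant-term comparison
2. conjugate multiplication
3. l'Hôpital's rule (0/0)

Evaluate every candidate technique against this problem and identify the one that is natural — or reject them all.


Best approach: dominant-term comparison — divide by the highest power of q present: lower-order terms vanish and the dominant ratio remains.
- dominant-term comparison — applicable, and directly so.
- conjugate multiplication — no difference of divergent radicals appears, so rationalizing has nothing to cancel.
- l'Hôpital's rule (0/0): as a single quotient the expression runs to ∞/∞ at the limit point — an at-infinity form of the rule would apply, though the leading-growth comparison is the direct reading.


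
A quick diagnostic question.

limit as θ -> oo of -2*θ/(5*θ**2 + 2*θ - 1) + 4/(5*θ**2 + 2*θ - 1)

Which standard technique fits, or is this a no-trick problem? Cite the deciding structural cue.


Verdict: dominant-term comparison — divide through by the highest power of θ; every lower-order term dies and the dominant terms decide the limit. As a single quotient, the ∞/∞ shape would yield to repeated differentiation as well — the growth comparison gets there in one look.


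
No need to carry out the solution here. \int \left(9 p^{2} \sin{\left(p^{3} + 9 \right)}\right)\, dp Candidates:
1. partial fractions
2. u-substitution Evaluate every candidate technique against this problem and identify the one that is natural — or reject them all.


Technique: u-substitution — the only nontrivial dependence routes through p^{3} + 9, whose derivative supplies the leftover factor up to a constant multiple — u = p^{3} + 9 flattens it.
- partial fractions — there is no rational-function structure to decompose.
- u-substitution — a fit — the right tool for this form.


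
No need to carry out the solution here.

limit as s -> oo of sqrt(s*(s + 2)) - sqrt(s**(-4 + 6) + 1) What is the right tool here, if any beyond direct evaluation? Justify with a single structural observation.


Technique: conjugate multiplication — turning the difference into a conjugate-rationalized ratio makes the limit readable.


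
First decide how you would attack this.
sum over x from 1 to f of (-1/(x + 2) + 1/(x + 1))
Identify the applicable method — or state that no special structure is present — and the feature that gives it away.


Method: telescoping — a difference of consecutive values of one function (1/(x + 1) at one index and the next) — telescoping by construction.


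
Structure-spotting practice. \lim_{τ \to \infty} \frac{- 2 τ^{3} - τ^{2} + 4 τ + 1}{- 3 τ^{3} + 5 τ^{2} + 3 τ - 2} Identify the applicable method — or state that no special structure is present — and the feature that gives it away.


Best approach: dominant-term comparison — at large τ only the top-degree terms survive; compare the leading terms and the limit falls out. l'Hôpital's at-infinity variant applies to the expression viewed as a single quotient; the leading-term comparison is the direct route.


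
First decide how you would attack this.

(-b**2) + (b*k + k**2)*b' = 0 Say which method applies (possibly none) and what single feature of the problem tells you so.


Technique: the homogeneous substitution — the slope's numerator and denominator share total degree; set v = b/k and the equation drops to separable form. A Bernoulli substitution after rearrangement (possibly exchanging dependent and independent variable) is a fair alternative; the homogeneous route works on the equation as it stands.


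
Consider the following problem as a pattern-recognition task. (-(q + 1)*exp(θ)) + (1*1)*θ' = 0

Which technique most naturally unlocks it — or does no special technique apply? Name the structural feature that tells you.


Technique: separation of variables — solved for the derivative, the right side splits multiplicatively into a function of each variable alone — divide and integrate each side.


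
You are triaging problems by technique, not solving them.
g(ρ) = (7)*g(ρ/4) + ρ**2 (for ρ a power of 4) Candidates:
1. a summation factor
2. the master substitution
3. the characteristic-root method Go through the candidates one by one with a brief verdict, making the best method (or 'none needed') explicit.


Best approach: the master substitution — treat m = log base 4 of ρ as the new clock: one recursion step advances m by one while ρ scales by 4.
- a summation factor: a divided-index call is outside the fixed-shift first-order family a summation factor normalizes.
- the master substitution — applicable, and directly so.
- the characteristic-root method: a divided-index call is not the fixed-shift linear shape that characteristic roots solve.


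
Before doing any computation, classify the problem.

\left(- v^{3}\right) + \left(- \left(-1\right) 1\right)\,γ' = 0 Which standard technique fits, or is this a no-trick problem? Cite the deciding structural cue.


Technique: no special technique — the slope is a pure function of v; integrate both sides and be done.


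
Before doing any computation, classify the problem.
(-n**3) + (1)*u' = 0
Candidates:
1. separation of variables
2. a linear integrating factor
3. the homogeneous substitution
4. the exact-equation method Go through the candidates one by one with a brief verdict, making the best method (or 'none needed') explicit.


Technique: no special technique — the slope is a function of n alone, so integrate both sides directly.
- separation of variables: any separation here is vacuous (nothing depends on the unknown); direct integration is the honest label.
- a linear integrating factor — the linear template holds only trivially here (the unknown is absent, so the coefficient is zero) — the method is not the natural label.
- the homogeneous substitution: the ratio of the variables does not determine the slope.
- the exact-equation method — with the unknown absent from both coefficients, the cross-partial test holds emptily — nothing for the exact method to work on.


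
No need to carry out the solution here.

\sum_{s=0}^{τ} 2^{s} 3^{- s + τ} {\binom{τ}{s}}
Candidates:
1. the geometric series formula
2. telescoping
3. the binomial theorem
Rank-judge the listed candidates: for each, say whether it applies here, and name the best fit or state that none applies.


Diagnosis: the binomial theorem — the summand is term s of a binomial expansion in 2 and 3; the whole sum is a single power.
- the geometric series formula: no single multiplier carries one term to the next throughout the sum.
- telescoping — the terms as presented offer no neighboring cancellation — a telescoping rewrite may exist, but the displayed structure does not hand one over.
- the binomial theorem — applies; the problem has the shape this method handles.


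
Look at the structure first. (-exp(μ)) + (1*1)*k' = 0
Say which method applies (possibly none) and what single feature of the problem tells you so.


Verdict: no special technique — solved for the derivative, no k appears — this is antidifferentiation in μ wearing ODE clothing.


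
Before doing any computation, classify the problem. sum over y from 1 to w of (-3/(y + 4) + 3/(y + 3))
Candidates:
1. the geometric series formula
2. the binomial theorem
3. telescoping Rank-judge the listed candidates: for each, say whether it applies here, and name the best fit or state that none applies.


Diagnosis: telescoping — write out three consecutive terms and watch the interior cancel: the advanced copy one term subtracts reappears as the very next term's leading piece, pair after pair.
- the geometric series formula — the term-to-term ratio changes with the index, so the geometric formula cannot close it.
- the binomial theorem — no binomial coefficients pair with matched powers.
- telescoping: a fit — the right tool for this form.


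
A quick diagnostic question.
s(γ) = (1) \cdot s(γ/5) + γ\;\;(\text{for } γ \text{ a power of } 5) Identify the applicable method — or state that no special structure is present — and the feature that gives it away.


Method: the master substitution — the argument contracts 5-fold per step: reindex γ exponentially and solve the linear recurrence in the new index.


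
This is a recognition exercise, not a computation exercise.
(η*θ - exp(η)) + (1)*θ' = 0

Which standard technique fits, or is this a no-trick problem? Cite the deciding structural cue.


Technique: a linear integrating factor — the unknown enters only to the first power against a nonzero forcing term — the integrating-factor template applies directly.


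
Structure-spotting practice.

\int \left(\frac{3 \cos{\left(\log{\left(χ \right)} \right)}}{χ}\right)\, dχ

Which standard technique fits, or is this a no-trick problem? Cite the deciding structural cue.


Best approach: u-substitution — collected, the integrand has one factor that is, up to a constant, the derivative of an inner expression the rest depends on — substitute for that inner expression.


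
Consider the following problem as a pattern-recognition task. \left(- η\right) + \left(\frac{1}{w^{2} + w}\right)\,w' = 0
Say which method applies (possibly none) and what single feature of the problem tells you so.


Best approach: separation of variables — a product of single-variable factors, η and w^{2} + w — the textbook separable form. A Bernoulli substitution applies to this equation as given; separation takes the same equation in its displayed form.


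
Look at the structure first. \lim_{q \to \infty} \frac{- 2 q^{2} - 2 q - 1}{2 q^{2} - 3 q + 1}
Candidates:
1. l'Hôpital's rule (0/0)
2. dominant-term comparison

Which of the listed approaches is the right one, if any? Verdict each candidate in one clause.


Best approach: dominant-term comparison — as q grows, only the highest-degree terms matter — compare leading terms and read the limit off.
- l'Hôpital's rule (0/0): as a single quotient the expression runs to ∞/∞ at the limit point — an at-infinity form of the rule would apply, though the leading-growth comparison is the direct reading.
- dominant-term comparison — yes, a natural case for it.


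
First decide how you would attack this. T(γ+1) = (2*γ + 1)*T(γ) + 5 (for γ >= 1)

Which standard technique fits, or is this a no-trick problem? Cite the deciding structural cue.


Best approach: a summation factor — first-order linear but the coefficient 2*γ + 1 moves with the index — divide by the cumulative product and telescope.


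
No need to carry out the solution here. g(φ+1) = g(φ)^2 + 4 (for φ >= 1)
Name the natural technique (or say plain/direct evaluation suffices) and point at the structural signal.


Method: no special technique — no ansatz, no master substitution, no summation factor survives the nonlinearity here.


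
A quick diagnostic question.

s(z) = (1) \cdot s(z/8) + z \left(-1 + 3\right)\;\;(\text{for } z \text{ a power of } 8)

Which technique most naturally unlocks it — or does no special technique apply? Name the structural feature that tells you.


Method: the master substitution — treat m = log base 8 of z as the new clock: one recursion step advances m by one while z scales by 8.


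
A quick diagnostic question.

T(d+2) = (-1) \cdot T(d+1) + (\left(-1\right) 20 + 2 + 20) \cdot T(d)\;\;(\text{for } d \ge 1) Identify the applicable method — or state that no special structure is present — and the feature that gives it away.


Diagnosis: the characteristic-root method — the recurrence is linear and homogeneous with constant coefficients, so the ansatz r^d turns it into a polynomial equation for r.


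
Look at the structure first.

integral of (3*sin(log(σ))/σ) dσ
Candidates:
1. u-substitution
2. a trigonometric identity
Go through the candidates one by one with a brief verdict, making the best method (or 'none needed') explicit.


Method: u-substitution — structure check: outer function, inner expression log(σ), inner derivative as a factor — the classic u = log(σ) pattern.
- u-substitution — applies; the problem has the shape this method handles.
- a trigonometric identity: neither the even-power reduction nor the product-to-sum identity applies to this structure.


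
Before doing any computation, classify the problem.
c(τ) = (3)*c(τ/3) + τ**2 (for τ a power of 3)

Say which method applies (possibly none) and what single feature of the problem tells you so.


Technique: the master substitution — the recursive call is at index τ/3 rather than a shift, a divide-and-conquer shape — substituting τ = 3^m linearizes it.


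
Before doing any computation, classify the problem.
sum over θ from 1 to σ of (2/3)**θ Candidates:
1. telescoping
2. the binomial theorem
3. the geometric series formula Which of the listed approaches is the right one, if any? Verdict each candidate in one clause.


Method: the geometric series formula — consecutive terms stand in a fixed index-free ratio — the geometric sum formula closes it.
- telescoping — writing out consecutive terms as given produces no pairwise cancellation.
- the binomial theorem: the terms do not reassemble into a binomial power.
- the geometric series formula — applicable, and directly so.


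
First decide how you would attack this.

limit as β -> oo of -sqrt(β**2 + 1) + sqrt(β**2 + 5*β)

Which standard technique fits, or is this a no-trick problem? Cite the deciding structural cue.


Best approach: conjugate multiplication — the difference sqrt(β**2 + 5*β) - sqrt(β**2 + 1) is an ∞ − ∞ stalemate; its conjugate partner breaks the tie.


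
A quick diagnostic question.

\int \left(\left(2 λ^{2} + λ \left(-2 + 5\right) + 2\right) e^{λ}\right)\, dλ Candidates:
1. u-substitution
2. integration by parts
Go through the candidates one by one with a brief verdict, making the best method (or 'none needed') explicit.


Verdict: integration by parts — the integrand splits as (2 λ^{2} + λ \left(-2 + 5\right) + 2) times e^{λ} — repeatedly differentiating the polynomial part kills it, which is the parts ladder.
- u-substitution — no subexpression of the integrand serves as a whole-integral substitution inner — individual terms may offer their own, but none carries its derivative as a factor of the full integrand; a working change of variable would have to be constructed from outside the expression.
- integration by parts — yes — fits the structure here.


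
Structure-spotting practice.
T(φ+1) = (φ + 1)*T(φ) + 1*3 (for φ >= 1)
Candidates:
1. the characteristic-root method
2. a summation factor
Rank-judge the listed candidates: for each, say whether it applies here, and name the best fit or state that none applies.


Verdict: a summation factor — rescale the sequence by the product of the weights φ + 1 so far — the recurrence collapses to a plain running sum.
- the characteristic-root method — the coefficients vary with the index, breaking the constant-coefficient structure the method needs.
- a summation factor — yes, a natural case for it.


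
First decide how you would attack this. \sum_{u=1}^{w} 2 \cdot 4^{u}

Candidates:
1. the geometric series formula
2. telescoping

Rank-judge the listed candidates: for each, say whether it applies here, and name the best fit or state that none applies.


Diagnosis: the geometric series formula — each term is 4 times the previous one, so the geometric-series formula applies directly.
- the geometric series formula — applies; the problem has the shape this method handles.
- telescoping — computed from the summand as displayed, the partial sums build up without the pairwise collapse telescoping exploits.


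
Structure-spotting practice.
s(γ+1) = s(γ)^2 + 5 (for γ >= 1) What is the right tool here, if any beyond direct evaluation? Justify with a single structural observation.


Technique: no special technique — the new term depends nonlinearly on the old ones, which disqualifies every superposition-based technique.


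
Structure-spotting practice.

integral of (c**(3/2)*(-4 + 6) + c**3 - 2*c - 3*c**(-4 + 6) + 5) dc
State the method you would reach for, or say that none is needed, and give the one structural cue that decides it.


Diagnosis: no special technique — the integrand is a sum of constant multiples of powers of c — integrate term by term.


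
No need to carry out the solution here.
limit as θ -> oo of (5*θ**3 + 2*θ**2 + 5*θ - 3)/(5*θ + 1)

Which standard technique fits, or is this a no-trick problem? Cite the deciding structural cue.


Best approach: dominant-term comparison — divide by the highest power of θ present: lower-order terms vanish and the dominant ratio remains. l'Hôpital's at-infinity variant applies to the expression viewed as a single quotient; the leading-term comparison is the direct route.


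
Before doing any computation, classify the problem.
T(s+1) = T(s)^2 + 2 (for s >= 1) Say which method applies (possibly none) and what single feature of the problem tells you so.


Method: no special technique — a nonlinear dependence on earlier terms breaks linearity, and with it every superposition-based closed form.


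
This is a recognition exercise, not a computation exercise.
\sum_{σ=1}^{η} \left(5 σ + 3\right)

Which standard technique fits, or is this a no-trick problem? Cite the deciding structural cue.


Method: no special technique — with only polynomial terms in σ present, the classical sum-of-powers identities are all you need.


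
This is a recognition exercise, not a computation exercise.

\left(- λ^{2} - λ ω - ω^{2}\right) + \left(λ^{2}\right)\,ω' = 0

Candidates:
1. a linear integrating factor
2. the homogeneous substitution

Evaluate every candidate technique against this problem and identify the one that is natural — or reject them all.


Best approach: the homogeneous substitution — the slope's numerator and denominator have matching total degree, so it depends only on ω/λ and the ratio substitution collapses it.
- a linear integrating factor — a nonlinear term in the unknown puts this outside the integrating-factor template.
- the homogeneous substitution — applies; the problem has the shape this method handles.


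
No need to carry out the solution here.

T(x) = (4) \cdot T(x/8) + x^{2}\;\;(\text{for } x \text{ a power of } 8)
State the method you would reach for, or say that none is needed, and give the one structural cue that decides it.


Diagnosis: the master substitution — the argument shrinks by the factor 8, so measure the index on a logarithmic scale and the recursion becomes a shift.


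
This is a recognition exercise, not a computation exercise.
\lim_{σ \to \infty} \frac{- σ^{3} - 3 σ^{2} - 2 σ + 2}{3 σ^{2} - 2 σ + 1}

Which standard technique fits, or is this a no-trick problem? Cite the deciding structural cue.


Verdict: dominant-term comparison — divide through by the highest power of σ; every lower-order term dies and the dominant terms decide the limit. Differentiating the expression as a single quotient would eventually settle it as well; matching dominant growth settles it immediately.


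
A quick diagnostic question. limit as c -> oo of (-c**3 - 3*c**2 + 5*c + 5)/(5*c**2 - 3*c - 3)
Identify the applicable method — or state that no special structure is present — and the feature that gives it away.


Diagnosis: dominant-term comparison — growth-rate triage: the leading powers of c decide the limit, everything else is noise. Viewed as a single quotient this is an ∞/∞ form — an at-infinity application of l'Hôpital's rule would also resolve it; comparing leading growth reads the answer without differentiating.


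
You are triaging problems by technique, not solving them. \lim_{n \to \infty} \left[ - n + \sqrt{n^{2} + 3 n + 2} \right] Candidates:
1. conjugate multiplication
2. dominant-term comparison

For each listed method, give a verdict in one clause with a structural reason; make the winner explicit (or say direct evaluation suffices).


Technique: conjugate multiplication — both pieces blow up but their difference is finite; the conjugate trick rationalizes \sqrt{n^{2} + 3 n + 2} - n.
- conjugate multiplication — applicable, and directly so.
- dominant-term comparison: this limit is not decided by comparing leading-term growth at infinity.


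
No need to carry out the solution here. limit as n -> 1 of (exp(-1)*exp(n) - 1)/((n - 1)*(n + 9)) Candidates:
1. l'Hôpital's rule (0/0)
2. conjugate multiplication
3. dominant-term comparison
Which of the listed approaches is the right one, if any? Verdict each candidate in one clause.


Method: l'Hôpital's rule (0/0) — both numerator and denominator vanish at 1: the genuine 0/0 indeterminate that l'Hôpital exists for. Expanding numerator and denominator to first order gives the same value — the rule automates exactly that.
- l'Hôpital's rule (0/0): yes, a natural case for it.
- conjugate multiplication: the conjugate move applies to radical differences, which this is not.
- dominant-term comparison — this limit is not decided by comparing polynomial growth at infinity.


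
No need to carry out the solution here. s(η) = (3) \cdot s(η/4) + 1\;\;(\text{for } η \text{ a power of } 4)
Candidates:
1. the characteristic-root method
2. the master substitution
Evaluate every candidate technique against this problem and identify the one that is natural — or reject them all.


Technique: the master substitution — the argument shrinks by the factor 4, so measure the index on a logarithmic scale and the recursion becomes a shift.
- the characteristic-root method: the recursion divides its index rather than shifting it — outside the constant-shift family the root method covers.
- the master substitution — applicable, and directly so.


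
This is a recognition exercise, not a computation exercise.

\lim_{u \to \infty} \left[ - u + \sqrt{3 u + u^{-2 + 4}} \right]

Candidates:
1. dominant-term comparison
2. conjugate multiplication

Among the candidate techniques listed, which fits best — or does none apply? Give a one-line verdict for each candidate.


Diagnosis: conjugate multiplication — both pieces blow up but their difference is finite; the conjugate trick rationalizes \sqrt{3 u + u^{-2 + 4}} - u.
- dominant-term comparison — no ranking of term growth rates resolves the limit here.
- conjugate multiplication: a fit — the right tool for this form.


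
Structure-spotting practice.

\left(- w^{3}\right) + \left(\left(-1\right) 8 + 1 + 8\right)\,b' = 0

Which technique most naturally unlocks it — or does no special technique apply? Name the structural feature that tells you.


Best approach: no special technique — solved for the derivative, b never appears on the right — this is a direct integration in w, not a differential-equations problem at heart.


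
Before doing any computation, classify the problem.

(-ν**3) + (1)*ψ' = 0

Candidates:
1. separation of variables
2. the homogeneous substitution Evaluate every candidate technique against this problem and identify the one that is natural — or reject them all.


Verdict: no special technique — the slope is a function of ν alone, so integrate both sides directly.
- separation of variables: with no unknown in the slope, separating variables is a formality — the equation integrates directly.
- the homogeneous substitution: the slope does not depend on the ratio of the variables alone.


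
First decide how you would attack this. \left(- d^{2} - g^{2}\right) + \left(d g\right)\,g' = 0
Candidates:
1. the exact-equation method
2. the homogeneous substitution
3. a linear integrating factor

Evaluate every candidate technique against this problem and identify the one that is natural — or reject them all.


Method: the homogeneous substitution — scaling d and g together leaves the slope fixed — it depends only on g/d, so substitute the ratio. A Bernoulli rewrite works here as the equation stands — the homogeneous substitution is the more immediate reading.
- the exact-equation method — the mixed partial derivatives differ, so the left side is not a total differential.
- the homogeneous substitution: applies; the problem has the shape this method handles.
- a linear integrating factor — a nonlinear term in the unknown puts this outside the integrating-factor template.


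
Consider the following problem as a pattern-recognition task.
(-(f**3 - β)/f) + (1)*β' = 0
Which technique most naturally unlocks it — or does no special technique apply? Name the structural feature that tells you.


Diagnosis: a linear integrating factor — the unknown enters only to the first power against a nonzero forcing term — the integrating-factor template applies directly.


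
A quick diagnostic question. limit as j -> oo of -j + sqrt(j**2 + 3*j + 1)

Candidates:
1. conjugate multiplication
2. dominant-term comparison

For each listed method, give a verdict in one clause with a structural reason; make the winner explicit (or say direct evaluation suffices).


Best approach: conjugate multiplication — two divergent pieces with a minus sign between them and a radical in the mix: rationalize sqrt(j**2 + 3*j + 1) - j before any limit law applies.
- conjugate multiplication: a fit — the right tool for this form.
- dominant-term comparison — leading-power comparison does not apply to this form.


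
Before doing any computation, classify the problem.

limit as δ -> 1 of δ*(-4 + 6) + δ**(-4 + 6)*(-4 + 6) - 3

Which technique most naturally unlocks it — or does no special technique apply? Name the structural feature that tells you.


Diagnosis: no special technique — no vanishing denominator and no indeterminate clash at the point — evaluation is immediate.


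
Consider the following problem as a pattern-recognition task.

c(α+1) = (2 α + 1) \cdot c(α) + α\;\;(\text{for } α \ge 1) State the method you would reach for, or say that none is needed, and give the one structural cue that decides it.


Technique: a summation factor — first-order linear but the coefficient 2 α + 1 moves with the index — divide by the cumulative product and telescope.


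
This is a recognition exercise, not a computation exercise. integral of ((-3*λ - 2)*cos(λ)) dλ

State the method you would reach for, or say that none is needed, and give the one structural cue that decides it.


Verdict: integration by parts — the integrand splits as -3*λ - 2 times cos(λ) — repeatedly differentiating the polynomial part kills it, which is the parts ladder.


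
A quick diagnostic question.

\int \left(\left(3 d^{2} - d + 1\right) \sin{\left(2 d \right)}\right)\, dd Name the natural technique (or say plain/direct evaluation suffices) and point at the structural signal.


Technique: integration by parts — 3 d^{2} - d + 1 dies after finitely many derivatives while \sin{\left(2 d \right)} cycles under integration — the tabular/parts setup.


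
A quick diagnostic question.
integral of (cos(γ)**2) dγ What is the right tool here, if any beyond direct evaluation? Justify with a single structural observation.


Technique: a trigonometric identity — the even trigonometric power cos(γ)**2 reduces by a double-angle identity before any integration is attempted.


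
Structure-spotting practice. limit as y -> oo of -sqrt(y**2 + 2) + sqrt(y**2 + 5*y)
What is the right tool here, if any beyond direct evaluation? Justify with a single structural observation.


Method: conjugate multiplication — an infinity-minus-infinity difference with a surviving radical — multiply by the conjugate to cancel the divergence.


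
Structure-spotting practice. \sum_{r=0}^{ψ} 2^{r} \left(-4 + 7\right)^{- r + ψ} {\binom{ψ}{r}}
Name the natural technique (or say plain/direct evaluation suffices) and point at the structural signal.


Technique: the binomial theorem — {\binom{ψ}{r}} weighting matched powers of 2 and (-4 + 7) is the expanded form of (2 + (-4 + 7))^ψ — fold it back up.


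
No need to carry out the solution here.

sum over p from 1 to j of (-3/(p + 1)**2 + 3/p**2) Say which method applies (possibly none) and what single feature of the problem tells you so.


Verdict: telescoping — the piece each term subtracts is 3/p**2 advanced by one index, and it reappears with a plus sign leading the following term — the sum collapses to its boundary terms.


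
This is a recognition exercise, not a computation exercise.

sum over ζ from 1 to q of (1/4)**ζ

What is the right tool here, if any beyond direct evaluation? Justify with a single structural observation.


Best approach: the geometric series formula — consecutive terms stand in a fixed index-free ratio — the geometric sum formula closes it.


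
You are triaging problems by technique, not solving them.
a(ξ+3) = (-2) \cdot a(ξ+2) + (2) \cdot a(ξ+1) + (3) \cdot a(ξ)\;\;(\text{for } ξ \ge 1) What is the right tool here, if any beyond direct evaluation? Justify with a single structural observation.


Best approach: the characteristic-root method — constant coefficients and linearity mean the ansatz r^ξ reduces it to solving the characteristic polynomial.


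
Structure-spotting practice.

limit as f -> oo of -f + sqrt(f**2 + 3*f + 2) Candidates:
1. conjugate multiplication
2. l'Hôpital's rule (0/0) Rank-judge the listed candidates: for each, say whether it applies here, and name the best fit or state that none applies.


Method: conjugate multiplication — two divergent pieces with a minus sign between them and a radical in the mix: rationalize sqrt(f**2 + 3*f + 2) - f before any limit law applies.
- conjugate multiplication — a fit — the right tool for this form.
- l'Hôpital's rule (0/0): substitution produces ∞ − ∞ rather than a vanishing quotient; the rule needs a 0/0 ratio to act on.


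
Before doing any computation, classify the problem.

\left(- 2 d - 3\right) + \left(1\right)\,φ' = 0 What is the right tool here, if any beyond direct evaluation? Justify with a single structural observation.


Verdict: no special technique — the slope is a function of d alone, so integrate both sides directly.


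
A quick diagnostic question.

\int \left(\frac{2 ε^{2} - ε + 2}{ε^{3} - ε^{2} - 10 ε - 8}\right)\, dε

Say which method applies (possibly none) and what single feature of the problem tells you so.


Method: partial fractions — a proper rational integrand whose denominator splits into simpler factors — decompose into partial fractions first.


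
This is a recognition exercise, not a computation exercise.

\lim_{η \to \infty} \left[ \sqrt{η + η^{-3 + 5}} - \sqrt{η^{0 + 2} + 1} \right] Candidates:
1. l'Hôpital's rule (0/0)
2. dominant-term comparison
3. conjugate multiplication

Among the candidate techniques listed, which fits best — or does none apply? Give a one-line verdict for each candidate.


Diagnosis: conjugate multiplication — \sqrt{η + η^{-3 + 5}} and \sqrt{η^{0 + 2} + 1} both blow up, but their difference is tame once the conjugate rationalizes it.
- l'Hôpital's rule (0/0) — substitution produces ∞ − ∞ rather than a vanishing quotient; the rule needs a 0/0 ratio to act on.
- dominant-term comparison — leading-power comparison does not apply to this form.
- conjugate multiplication — yes, a natural case for it.


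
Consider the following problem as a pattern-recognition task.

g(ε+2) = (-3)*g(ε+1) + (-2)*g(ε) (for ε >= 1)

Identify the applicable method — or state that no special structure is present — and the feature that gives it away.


Technique: the characteristic-root method — shift-invariance with fixed coefficients calls for exponential trials; the characteristic polynomial finds every r^ε.


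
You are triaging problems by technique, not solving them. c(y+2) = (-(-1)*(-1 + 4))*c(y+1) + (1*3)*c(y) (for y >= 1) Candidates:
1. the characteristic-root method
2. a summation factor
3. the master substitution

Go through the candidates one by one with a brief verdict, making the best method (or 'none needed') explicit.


Technique: the characteristic-root method — linear, homogeneous, constant coefficients: solutions of the form r^y exist — find the roots of the characteristic polynomial.
- the characteristic-root method — a fit — the right tool for this form.
- a summation factor: the recurrence reaches back more than one step, outside the first-order family a summation factor normalizes.
- the master substitution — with no divided-index recursive call, reindexing by powers of a base buys nothing.


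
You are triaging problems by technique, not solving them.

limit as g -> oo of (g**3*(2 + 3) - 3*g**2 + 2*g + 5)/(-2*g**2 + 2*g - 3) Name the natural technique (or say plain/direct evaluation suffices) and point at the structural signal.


Best approach: dominant-term comparison — divide through by the highest power of g; every lower-order term dies and the dominant terms decide the limit. As a single quotient, the ∞/∞ shape would yield to repeated differentiation as well — the growth comparison gets there in one look.


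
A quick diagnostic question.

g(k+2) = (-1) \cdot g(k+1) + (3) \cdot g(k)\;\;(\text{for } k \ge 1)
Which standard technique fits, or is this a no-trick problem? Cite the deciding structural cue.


Method: the characteristic-root method — linear, homogeneous, constant coefficients: solutions of the form r^k exist — find the roots of the characteristic polynomial.


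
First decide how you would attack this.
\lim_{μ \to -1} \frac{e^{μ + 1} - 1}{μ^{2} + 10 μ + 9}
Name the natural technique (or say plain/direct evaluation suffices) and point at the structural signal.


Diagnosis: l'Hôpital's rule (0/0) — the 0/0 form at -1 is the signature situation for l'Hôpital's rule. Known elementary limits would finish this too — the rule just bypasses the case analysis.


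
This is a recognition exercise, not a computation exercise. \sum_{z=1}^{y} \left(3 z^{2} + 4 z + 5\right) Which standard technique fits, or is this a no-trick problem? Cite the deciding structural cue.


Technique: no special technique — this is bookkeeping, not technique: standard formulas for sums of constant-multiple powers of z apply termwise.


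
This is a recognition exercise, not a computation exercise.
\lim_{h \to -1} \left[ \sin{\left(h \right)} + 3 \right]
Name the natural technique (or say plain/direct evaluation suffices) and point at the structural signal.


Verdict: no special technique — no zero denominators, no indeterminate clash at -1 — substitute and read off the value.


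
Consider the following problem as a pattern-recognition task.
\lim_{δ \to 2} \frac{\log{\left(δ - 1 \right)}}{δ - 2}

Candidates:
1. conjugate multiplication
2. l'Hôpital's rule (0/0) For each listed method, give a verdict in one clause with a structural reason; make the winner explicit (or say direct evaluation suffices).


Method: l'Hôpital's rule (0/0) — both numerator and denominator vanish at 2: the genuine 0/0 indeterminate that l'Hôpital exists for. A local series expansion at the point resolves it as well; the rule is the packaged version of that step.
- conjugate multiplication — multiplying by a conjugate would not remove any indeterminacy here.
- l'Hôpital's rule (0/0): applies; the problem has the shape this method handles.


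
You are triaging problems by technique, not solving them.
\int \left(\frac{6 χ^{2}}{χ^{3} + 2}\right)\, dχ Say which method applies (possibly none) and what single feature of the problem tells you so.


Diagnosis: u-substitution — gathered as a product, the integrand carries the factor 6 χ^{2} — up to a constant, the derivative of the inner expression χ^{3} + 2 — so u = χ^{3} + 2 collapses the integral.


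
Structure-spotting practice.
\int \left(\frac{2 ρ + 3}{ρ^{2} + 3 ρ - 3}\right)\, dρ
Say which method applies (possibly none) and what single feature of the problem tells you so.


Best approach: u-substitution — collected, the integrand has one factor that is, up to a constant, the derivative of an inner expression the rest depends on — substitute for that inner expression.


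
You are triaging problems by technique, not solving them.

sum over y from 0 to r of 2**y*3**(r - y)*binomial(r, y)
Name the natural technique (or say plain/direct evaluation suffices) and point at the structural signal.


Best approach: the binomial theorem — the binomial coefficients weight matched powers of 2 and 3, which is exactly the expansion of a binomial power.


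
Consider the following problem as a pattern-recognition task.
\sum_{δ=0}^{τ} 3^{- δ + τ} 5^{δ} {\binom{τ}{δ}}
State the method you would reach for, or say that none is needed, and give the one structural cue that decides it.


Technique: the binomial theorem — terms weighting {\binom{τ}{δ}} against matched powers of 5 and 3 reassemble into (5 + 3)^τ by the binomial theorem.


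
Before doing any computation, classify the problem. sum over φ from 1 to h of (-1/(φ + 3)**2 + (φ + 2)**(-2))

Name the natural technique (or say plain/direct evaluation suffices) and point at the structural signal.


Diagnosis: telescoping — each term adds (φ + 2)**(-2) and subtracts the same expression advanced one index; that subtracted piece cancels against the next term's added copy — only the boundary terms survive.
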